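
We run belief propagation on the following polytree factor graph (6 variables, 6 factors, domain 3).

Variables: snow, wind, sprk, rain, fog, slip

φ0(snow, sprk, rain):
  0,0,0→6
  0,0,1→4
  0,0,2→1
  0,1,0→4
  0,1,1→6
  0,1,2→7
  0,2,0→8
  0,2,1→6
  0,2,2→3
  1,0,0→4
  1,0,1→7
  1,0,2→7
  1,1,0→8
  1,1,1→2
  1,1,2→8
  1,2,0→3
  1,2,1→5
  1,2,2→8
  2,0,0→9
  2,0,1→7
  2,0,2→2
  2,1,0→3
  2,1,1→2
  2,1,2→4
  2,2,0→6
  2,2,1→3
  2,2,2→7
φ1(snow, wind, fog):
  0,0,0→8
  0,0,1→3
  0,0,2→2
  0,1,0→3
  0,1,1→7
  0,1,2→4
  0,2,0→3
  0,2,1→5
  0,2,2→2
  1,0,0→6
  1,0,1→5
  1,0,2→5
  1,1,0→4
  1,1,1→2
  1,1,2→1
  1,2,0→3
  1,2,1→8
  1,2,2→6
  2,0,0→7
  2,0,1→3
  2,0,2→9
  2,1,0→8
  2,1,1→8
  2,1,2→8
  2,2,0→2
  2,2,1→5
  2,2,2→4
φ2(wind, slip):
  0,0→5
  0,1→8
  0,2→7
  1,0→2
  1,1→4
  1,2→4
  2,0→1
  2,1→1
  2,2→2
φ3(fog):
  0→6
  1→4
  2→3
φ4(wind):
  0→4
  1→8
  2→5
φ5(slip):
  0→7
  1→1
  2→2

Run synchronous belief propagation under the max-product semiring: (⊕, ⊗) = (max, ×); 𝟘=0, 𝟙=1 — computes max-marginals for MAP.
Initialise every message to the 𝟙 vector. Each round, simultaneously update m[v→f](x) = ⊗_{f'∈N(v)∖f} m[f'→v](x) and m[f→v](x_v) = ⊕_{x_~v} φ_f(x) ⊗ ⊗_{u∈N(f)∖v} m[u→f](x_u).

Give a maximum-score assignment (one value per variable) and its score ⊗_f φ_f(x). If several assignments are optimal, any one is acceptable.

init: all messages = 𝟙 over 3 values
r1 m[φ0→snow] = [8, 8, 9]
r1 m[φ0→sprk] = [9, 8, 8]
r1 m[φ0→rain] = [9, 7, 8]
r1 m[φ1→snow] = [8, 8, 9]
r1 m[φ1→wind] = [9, 8, 8]
r1 m[φ1→fog] = [8, 8, 9]
r1 m[φ2→wind] = [8, 4, 2]
r1 m[φ2→slip] = [5, 8, 7]
r1 m[φ3→fog] = [6, 4, 3]
r1 m[φ4→wind] = [4, 8, 5]
r1 m[φ5→slip] = [7, 1, 2]
r1 m[snow→φ0] = [1, 1, 1]
r1 m[snow→φ1] = [1, 1, 1]
r1 m[wind→φ1] = [1, 1, 1]
r1 m[wind→φ2] = [1, 1, 1]
r1 m[wind→φ4] = [1, 1, 1]
r1 m[sprk→φ0] = [1, 1, 1]
r1 m[rain→φ0] = [1, 1, 1]
r1 m[fog→φ1] = [1, 1, 1]
r1 m[fog→φ3] = [1, 1, 1]
r1 m[slip→φ2] = [1, 1, 1]
r1 m[slip→φ5] = [1, 1, 1]
r2 m[φ0→snow] = [8, 8, 9]
r2 m[φ0→sprk] = [9, 8, 8]
r2 m[φ0→rain] = [9, 7, 8]
r2 m[φ1→snow] = [8, 8, 9]
r2 m[φ1→wind] = [9, 8, 8]
r2 m[φ1→fog] = [8, 8, 9]
r2 m[φ2→wind] = [8, 4, 2]
r2 m[φ2→slip] = [5, 8, 7]
r2 m[φ3→fog] = [6, 4, 3]
r2 m[φ4→wind] = [4, 8, 5]
r2 m[φ5→slip] = [7, 1, 2]
r2 m[snow→φ0] = [8, 8, 9]
r2 m[snow→φ1] = [8, 8, 9]
r2 m[wind→φ1] = [32, 32, 10]
r2 m[wind→φ2] = [36, 64, 40]
r2 m[wind→φ4] = [72, 32, 16]
r2 m[sprk→φ0] = [1, 1, 1]
r2 m[rain→φ0] = [1, 1, 1]
r2 m[fog→φ1] = [6, 4, 3]
r2 m[fog→φ3] = [8, 8, 9]
r2 m[slip→φ2] = [7, 1, 2]
r2 m[slip→φ5] = [5, 8, 7]
r3 m[φ0→snow] = [8, 8, 9]
r3 m[φ0→sprk] = [81, 64, 64]
r3 m[φ0→rain] = [81, 63, 64]
r3 m[φ1→snow] = [1536, 1152, 1536]
r3 m[φ1→wind] = [384, 432, 256]
r3 m[φ1→fog] = [2304, 2304, 2592]
r3 m[φ2→wind] = [35, 14, 7]
r3 m[φ2→slip] = [180, 288, 256]
r3 m[φ3→fog] = [6, 4, 3]
r3 m[φ4→wind] = [4, 8, 5]
r3 m[φ5→slip] = [7, 1, 2]
r3 m[snow→φ0] = [8, 8, 9]
r3 m[snow→φ1] = [8, 8, 9]
r3 m[wind→φ1] = [32, 32, 10]
r3 m[wind→φ2] = [36, 64, 40]
r3 m[wind→φ4] = [72, 32, 16]
r3 m[sprk→φ0] = [1, 1, 1]
r3 m[rain→φ0] = [1, 1, 1]
r3 m[fog→φ1] = [6, 4, 3]
r3 m[fog→φ3] = [8, 8, 9]
r3 m[slip→φ2] = [7, 1, 2]
r3 m[slip→φ5] = [5, 8, 7]
r4 m[φ0→snow] = [8, 8, 9]
r4 m[φ0→sprk] = [81, 64, 64]
r4 m[φ0→rain] = [81, 63, 64]
r4 m[φ1→snow] = [1536, 1152, 1536]
r4 m[φ1→wind] = [384, 432, 256]
r4 m[φ1→fog] = [2304, 2304, 2592]
r4 m[φ2→wind] = [35, 14, 7]
r4 m[φ2→slip] = [180, 288, 256]
r4 m[φ3→fog] = [6, 4, 3]
r4 m[φ4→wind] = [4, 8, 5]
r4 m[φ5→slip] = [7, 1, 2]
r4 m[snow→φ0] = [1536, 1152, 1536]
r4 m[snow→φ1] = [8, 8, 9]
r4 m[wind→φ1] = [140, 112, 35]
r4 m[wind→φ2] = [1536, 3456, 1280]
r4 m[wind→φ4] = [13440, 6048, 1792]
r4 m[sprk→φ0] = [1, 1, 1]
r4 m[rain→φ0] = [1, 1, 1]
r4 m[fog→φ1] = [6, 4, 3]
r4 m[fog→φ3] = [2304, 2304, 2592]
r4 m[slip→φ2] = [7, 1, 2]
r4 m[slip→φ5] = [180, 288, 256]
r5 m[φ0→snow] = [8, 8, 9]
r5 m[φ0→sprk] = [13824, 10752, 12288]
r5 m[φ0→rain] = [13824, 10752, 10752]
r5 m[φ1→snow] = [6720, 5040, 5880]
r5 m[φ1→wind] = [384, 432, 256]
r5 m[φ1→fog] = [8960, 8064, 11340]
r5 m[φ2→wind] = [35, 14, 7]
r5 m[φ2→slip] = [7680, 13824, 13824]
r5 m[φ3→fog] = [6, 4, 3]
r5 m[φ4→wind] = [4, 8, 5]
r5 m[φ5→slip] = [7, 1, 2]
r5 m[snow→φ0] = [1536, 1152, 1536]
r5 m[snow→φ1] = [8, 8, 9]
r5 m[wind→φ1] = [140, 112, 35]
r5 m[wind→φ2] = [1536, 3456, 1280]
r5 m[wind→φ4] = [13440, 6048, 1792]
r5 m[sprk→φ0] = [1, 1, 1]
r5 m[rain→φ0] = [1, 1, 1]
r5 m[fog→φ1] = [6, 4, 3]
r5 m[fog→φ3] = [2304, 2304, 2592]
r5 m[slip→φ2] = [7, 1, 2]
r5 m[slip→φ5] = [180, 288, 256]
r6 m[φ0→snow] = [8, 8, 9]
r6 m[φ0→sprk] = [13824, 10752, 12288]
r6 m[φ0→rain] = [13824, 10752, 10752]
r6 m[φ1→snow] = [6720, 5040, 5880]
r6 m[φ1→wind] = [384, 432, 256]
r6 m[φ1→fog] = [8960, 8064, 11340]
r6 m[φ2→wind] = [35, 14, 7]
r6 m[φ2→slip] = [7680, 13824, 13824]
r6 m[φ3→fog] = [6, 4, 3]
r6 m[φ4→wind] = [4, 8, 5]
r6 m[φ5→slip] = [7, 1, 2]
r6 m[snow→φ0] = [6720, 5040, 5880]
r6 m[snow→φ1] = [8, 8, 9]
r6 m[wind→φ1] = [140, 112, 35]
r6 m[wind→φ2] = [1536, 3456, 1280]
r6 m[wind→φ4] = [13440, 6048, 1792]
r6 m[sprk→φ0] = [1, 1, 1]
r6 m[rain→φ0] = [1, 1, 1]
r6 m[fog→φ1] = [6, 4, 3]
r6 m[fog→φ3] = [8960, 8064, 11340]
r6 m[slip→φ2] = [7, 1, 2]
r6 m[slip→φ5] = [7680, 13824, 13824]
r7 m[φ0→snow] = [8, 8, 9]
r7 m[φ0→sprk] = [52920, 47040, 53760]
r7 m[φ0→rain] = [53760, 41160, 47040]
r7 m[φ1→snow] = [6720, 5040, 5880]
r7 m[φ1→wind] = [384, 432, 256]
r7 m[φ1→fog] = [8960, 8064, 11340]
r7 m[φ2→wind] = [35, 14, 7]
r7 m[φ2→slip] = [7680, 13824, 13824]
r7 m[φ3→fog] = [6, 4, 3]
r7 m[φ4→wind] = [4, 8, 5]
r7 m[φ5→slip] = [7, 1, 2]
r7 m[snow→φ0] = [6720, 5040, 5880]
r7 m[snow→φ1] = [8, 8, 9]
r7 m[wind→φ1] = [140, 112, 35]
r7 m[wind→φ2] = [1536, 3456, 1280]
r7 m[wind→φ4] = [13440, 6048, 1792]
r7 m[sprk→φ0] = [1, 1, 1]
r7 m[rain→φ0] = [1, 1, 1]
r7 m[fog→φ1] = [6, 4, 3]
r7 m[fog→φ3] = [8960, 8064, 11340]
r7 m[slip→φ2] = [7, 1, 2]
r7 m[slip→φ5] = [7680, 13824, 13824]
r8 m[φ0→snow] = [8, 8, 9]
r8 m[φ0→sprk] = [52920, 47040, 53760]
r8 m[φ0→rain] = [53760, 41160, 47040]
r8 m[φ1→snow] = [6720, 5040, 5880]
r8 m[φ1→wind] = [384, 432, 256]
r8 m[φ1→fog] = [8960, 8064, 11340]
r8 m[φ2→wind] = [35, 14, 7]
r8 m[φ2→slip] = [7680, 13824, 13824]
r8 m[φ3→fog] = [6, 4, 3]
r8 m[φ4→wind] = [4, 8, 5]
r8 m[φ5→slip] = [7, 1, 2]
r8 m[snow→φ0] = [6720, 5040, 5880]
r8 m[snow→φ1] = [8, 8, 9]
r8 m[wind→φ1] = [140, 112, 35]
r8 m[wind→φ2] = [1536, 3456, 1280]
r8 m[wind→φ4] = [13440, 6048, 1792]
r8 m[sprk→φ0] = [1, 1, 1]
r8 m[rain→φ0] = [1, 1, 1]
r8 m[fog→φ1] = [6, 4, 3]
r8 m[fog→φ3] = [8960, 8064, 11340]
r8 m[slip→φ2] = [7, 1, 2]
r8 m[slip→φ5] = [7680, 13824, 13824]
fixed point reached at round 8
traceback from snow: (snow=0, wind=0, sprk=2, rain=0, fog=0, slip=0), score=53760

assignment: (snow=0, wind=0, sprk=2, rain=0, fog=0, slip=0); score = 53760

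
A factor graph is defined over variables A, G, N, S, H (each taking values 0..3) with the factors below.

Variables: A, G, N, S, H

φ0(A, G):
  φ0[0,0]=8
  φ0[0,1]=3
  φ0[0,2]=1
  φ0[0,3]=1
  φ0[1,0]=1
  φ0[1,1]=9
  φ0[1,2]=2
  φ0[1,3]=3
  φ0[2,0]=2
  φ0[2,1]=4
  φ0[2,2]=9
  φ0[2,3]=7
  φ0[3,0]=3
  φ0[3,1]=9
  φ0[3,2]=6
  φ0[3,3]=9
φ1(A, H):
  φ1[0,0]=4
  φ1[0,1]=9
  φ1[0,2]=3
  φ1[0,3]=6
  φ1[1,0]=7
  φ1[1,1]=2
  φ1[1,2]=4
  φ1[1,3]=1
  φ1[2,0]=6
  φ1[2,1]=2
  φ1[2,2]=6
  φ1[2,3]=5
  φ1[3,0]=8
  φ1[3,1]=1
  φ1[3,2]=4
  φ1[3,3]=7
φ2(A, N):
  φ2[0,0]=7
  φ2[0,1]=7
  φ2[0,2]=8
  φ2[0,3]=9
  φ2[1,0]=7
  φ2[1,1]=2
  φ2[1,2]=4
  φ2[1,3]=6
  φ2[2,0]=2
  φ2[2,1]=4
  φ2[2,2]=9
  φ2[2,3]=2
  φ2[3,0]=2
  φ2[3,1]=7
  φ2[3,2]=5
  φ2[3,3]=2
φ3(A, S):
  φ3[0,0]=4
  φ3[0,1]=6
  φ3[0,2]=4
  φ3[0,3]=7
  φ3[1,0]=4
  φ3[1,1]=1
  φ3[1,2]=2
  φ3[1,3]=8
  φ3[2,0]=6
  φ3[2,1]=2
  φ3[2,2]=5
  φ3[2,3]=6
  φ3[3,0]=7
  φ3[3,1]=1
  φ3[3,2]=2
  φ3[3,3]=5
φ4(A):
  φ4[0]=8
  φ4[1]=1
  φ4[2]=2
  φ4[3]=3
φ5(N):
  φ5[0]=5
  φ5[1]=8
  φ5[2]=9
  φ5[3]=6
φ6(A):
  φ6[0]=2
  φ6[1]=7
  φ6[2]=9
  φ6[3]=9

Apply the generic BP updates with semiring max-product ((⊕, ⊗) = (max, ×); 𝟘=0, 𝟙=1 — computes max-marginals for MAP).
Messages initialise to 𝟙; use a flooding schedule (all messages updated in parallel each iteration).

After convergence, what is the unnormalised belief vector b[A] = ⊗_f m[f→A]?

init: all messages = 𝟙 over 4 values
r1 m[φ0→A] = [8, 9, 9, 9]
r1 m[φ0→G] = [8, 9, 9, 9]
r1 m[φ1→A] = [9, 7, 6, 8]
r1 m[φ1→H] = [8, 9, 6, 7]
r1 m[φ2→A] = [9, 7, 9, 7]
r1 m[φ2→N] = [7, 7, 9, 9]
r1 m[φ3→A] = [7, 8, 6, 7]
r1 m[φ3→S] = [7, 6, 5, 8]
r1 m[φ4→A] = [8, 1, 2, 3]
r1 m[φ5→N] = [5, 8, 9, 6]
r1 m[φ6→A] = [2, 7, 9, 9]
r1 m[A→φ0] = [1, 1, 1, 1]
r1 m[A→φ1] = [1, 1, 1, 1]
r1 m[A→φ2] = [1, 1, 1, 1]
r1 m[A→φ3] = [1, 1, 1, 1]
r1 m[A→φ4] = [1, 1, 1, 1]
r1 m[A→φ6] = [1, 1, 1, 1]
r1 m[G→φ0] = [1, 1, 1, 1]
r1 m[N→φ2] = [1, 1, 1, 1]
r1 m[N→φ5] = [1, 1, 1, 1]
r1 m[S→φ3] = [1, 1, 1, 1]
r1 m[H→φ1] = [1, 1, 1, 1]
r2 m[φ0→A] = [8, 9, 9, 9]
r2 m[φ0→G] = [8, 9, 9, 9]
r2 m[φ1→A] = [9, 7, 6, 8]
r2 m[φ1→H] = [8, 9, 6, 7]
r2 m[φ2→A] = [9, 7, 9, 7]
r2 m[φ2→N] = [7, 7, 9, 9]
r2 m[φ3→A] = [7, 8, 6, 7]
r2 m[φ3→S] = [7, 6, 5, 8]
r2 m[φ4→A] = [8, 1, 2, 3]
r2 m[φ5→N] = [5, 8, 9, 6]
r2 m[φ6→A] = [2, 7, 9, 9]
r2 m[A→φ0] = [9072, 2744, 5832, 10584]
r2 m[A→φ1] = [8064, 3528, 8748, 11907]
r2 m[A→φ2] = [8064, 3528, 5832, 13608]
r2 m[A→φ3] = [10368, 3087, 8748, 13608]
r2 m[A→φ4] = [9072, 24696, 26244, 31752]
r2 m[A→φ6] = [36288, 3528, 5832, 10584]
r2 m[G→φ0] = [1, 1, 1, 1]
r2 m[N→φ2] = [5, 8, 9, 6]
r2 m[N→φ5] = [7, 7, 9, 9]
r2 m[S→φ3] = [1, 1, 1, 1]
r2 m[H→φ1] = [1, 1, 1, 1]
r3 m[φ0→A] = [8, 9, 9, 9]
r3 m[φ0→G] = [72576, 95256, 63504, 95256]
r3 m[φ1→A] = [9, 7, 6, 8]
r3 m[φ1→H] = [95256, 72576, 52488, 83349]
r3 m[φ2→A] = [72, 36, 81, 56]
r3 m[φ2→N] = [56448, 95256, 68040, 72576]
r3 m[φ3→A] = [7, 8, 6, 7]
r3 m[φ3→S] = [95256, 62208, 43740, 72576]
r3 m[φ4→A] = [8, 1, 2, 3]
r3 m[φ5→N] = [5, 8, 9, 6]
r3 m[φ6→A] = [2, 7, 9, 9]
r3 m[A→φ0] = [9072, 2744, 5832, 10584]
r3 m[A→φ1] = [8064, 3528, 8748, 11907]
r3 m[A→φ2] = [8064, 3528, 5832, 13608]
r3 m[A→φ3] = [10368, 3087, 8748, 13608]
r3 m[A→φ4] = [9072, 24696, 26244, 31752]
r3 m[A→φ6] = [36288, 3528, 5832, 10584]
r3 m[G→φ0] = [1, 1, 1, 1]
r3 m[N→φ2] = [5, 8, 9, 6]
r3 m[N→φ5] = [7, 7, 9, 9]
r3 m[S→φ3] = [1, 1, 1, 1]
r3 m[H→φ1] = [1, 1, 1, 1]
r4 m[φ0→A] = [8, 9, 9, 9]
r4 m[φ0→G] = [72576, 95256, 63504, 95256]
r4 m[φ1→A] = [9, 7, 6, 8]
r4 m[φ1→H] = [95256, 72576, 52488, 83349]
r4 m[φ2→A] = [72, 36, 81, 56]
r4 m[φ2→N] = [56448, 95256, 68040, 72576]
r4 m[φ3→A] = [7, 8, 6, 7]
r4 m[φ3→S] = [95256, 62208, 43740, 72576]
r4 m[φ4→A] = [8, 1, 2, 3]
r4 m[φ5→N] = [5, 8, 9, 6]
r4 m[φ6→A] = [2, 7, 9, 9]
r4 m[A→φ0] = [72576, 14112, 52488, 84672]
r4 m[A→φ1] = [64512, 18144, 78732, 95256]
r4 m[A→φ2] = [8064, 3528, 5832, 13608]
r4 m[A→φ3] = [82944, 15876, 78732, 108864]
r4 m[A→φ4] = [72576, 127008, 236196, 254016]
r4 m[A→φ6] = [290304, 18144, 52488, 84672]
r4 m[G→φ0] = [1, 1, 1, 1]
r4 m[N→φ2] = [5, 8, 9, 6]
r4 m[N→φ5] = [56448, 95256, 68040, 72576]
r4 m[S→φ3] = [1, 1, 1, 1]
r4 m[H→φ1] = [1, 1, 1, 1]
r5 m[φ0→A] = [8, 9, 9, 9]
r5 m[φ0→G] = [580608, 762048, 508032, 762048]
r5 m[φ1→A] = [9, 7, 6, 8]
r5 m[φ1→H] = [762048, 580608, 472392, 666792]
r5 m[φ2→A] = [72, 36, 81, 56]
r5 m[φ2→N] = [56448, 95256, 68040, 72576]
r5 m[φ3→A] = [7, 8, 6, 7]
r5 m[φ3→S] = [762048, 497664, 393660, 580608]
r5 m[φ4→A] = [8, 1, 2, 3]
r5 m[φ5→N] = [5, 8, 9, 6]
r5 m[φ6→A] = [2, 7, 9, 9]
r5 m[A→φ0] = [72576, 14112, 52488, 84672]
r5 m[A→φ1] = [64512, 18144, 78732, 95256]
r5 m[A→φ2] = [8064, 3528, 5832, 13608]
r5 m[A→φ3] = [82944, 15876, 78732, 108864]
r5 m[A→φ4] = [72576, 127008, 236196, 254016]
r5 m[A→φ6] = [290304, 18144, 52488, 84672]
r5 m[G→φ0] = [1, 1, 1, 1]
r5 m[N→φ2] = [5, 8, 9, 6]
r5 m[N→φ5] = [56448, 95256, 68040, 72576]
r5 m[S→φ3] = [1, 1, 1, 1]
r5 m[H→φ1] = [1, 1, 1, 1]
r6 m[φ0→A] = [8, 9, 9, 9]
r6 m[φ0→G] = [580608, 762048, 508032, 762048]
r6 m[φ1→A] = [9, 7, 6, 8]
r6 m[φ1→H] = [762048, 580608, 472392, 666792]
r6 m[φ2→A] = [72, 36, 81, 56]
r6 m[φ2→N] = [56448, 95256, 68040, 72576]
r6 m[φ3→A] = [7, 8, 6, 7]
r6 m[φ3→S] = [762048, 497664, 393660, 580608]
r6 m[φ4→A] = [8, 1, 2, 3]
r6 m[φ5→N] = [5, 8, 9, 6]
r6 m[φ6→A] = [2, 7, 9, 9]
r6 m[A→φ0] = [72576, 14112, 52488, 84672]
r6 m[A→φ1] = [64512, 18144, 78732, 95256]
r6 m[A→φ2] = [8064, 3528, 5832, 13608]
r6 m[A→φ3] = [82944, 15876, 78732, 108864]
r6 m[A→φ4] = [72576, 127008, 236196, 254016]
r6 m[A→φ6] = [290304, 18144, 52488, 84672]
r6 m[G→φ0] = [1, 1, 1, 1]
r6 m[N→φ2] = [5, 8, 9, 6]
r6 m[N→φ5] = [56448, 95256, 68040, 72576]
r6 m[S→φ3] = [1, 1, 1, 1]
r6 m[H→φ1] = [1, 1, 1, 1]
fixed point reached at round 6
b[A] = ⊗ incoming = [580608, 127008, 472392, 762048]

b[A] = [580608, 127008, 472392, 762048]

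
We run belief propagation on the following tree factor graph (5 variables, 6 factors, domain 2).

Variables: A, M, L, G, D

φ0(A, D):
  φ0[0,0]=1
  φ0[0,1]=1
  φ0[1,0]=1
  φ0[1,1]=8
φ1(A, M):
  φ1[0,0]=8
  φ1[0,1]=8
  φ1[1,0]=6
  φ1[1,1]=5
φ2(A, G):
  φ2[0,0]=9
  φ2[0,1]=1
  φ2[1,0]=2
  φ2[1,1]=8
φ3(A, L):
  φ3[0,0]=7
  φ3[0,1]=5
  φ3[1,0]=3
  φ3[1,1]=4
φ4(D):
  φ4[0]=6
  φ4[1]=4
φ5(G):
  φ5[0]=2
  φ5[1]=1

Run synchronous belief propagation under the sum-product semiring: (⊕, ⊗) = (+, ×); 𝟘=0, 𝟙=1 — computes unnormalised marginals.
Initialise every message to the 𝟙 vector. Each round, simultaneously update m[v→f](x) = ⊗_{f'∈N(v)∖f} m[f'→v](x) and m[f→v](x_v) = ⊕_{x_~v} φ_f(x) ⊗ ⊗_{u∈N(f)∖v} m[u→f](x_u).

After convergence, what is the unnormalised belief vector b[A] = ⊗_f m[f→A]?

b[A] = [36480, 35112]

init: all messages = 𝟙 over 2 values
r1 m[φ0→A] = [2, 9]
r1 m[φ0→D] = [2, 9]
r1 m[φ1→A] = [16, 11]
r1 m[φ1→M] = [14, 13]
r1 m[φ2→A] = [10, 10]
r1 m[φ2→G] = [11, 9]
r1 m[φ3→A] = [12, 7]
r1 m[φ3→L] = [10, 9]
r1 m[φ4→D] = [6, 4]
r1 m[φ5→G] = [2, 1]
r1 m[A→φ0] = [1, 1]
r1 m[A→φ1] = [1, 1]
r1 m[A→φ2] = [1, 1]
r1 m[A→φ3] = [1, 1]
r1 m[M→φ1] = [1, 1]
r1 m[L→φ3] = [1, 1]
r1 m[G→φ2] = [1, 1]
r1 m[G→φ5] = [1, 1]
r1 m[D→φ0] = [1, 1]
r1 m[D→φ4] = [1, 1]
r2 m[φ0→A] = [2, 9]
r2 m[φ0→D] = [2, 9]
r2 m[φ1→A] = [16, 11]
r2 m[φ1→M] = [14, 13]
r2 m[φ2→A] = [10, 10]
r2 m[φ2→G] = [11, 9]
r2 m[φ3→A] = [12, 7]
r2 m[φ3→L] = [10, 9]
r2 m[φ4→D] = [6, 4]
r2 m[φ5→G] = [2, 1]
r2 m[A→φ0] = [1920, 770]
r2 m[A→φ1] = [240, 630]
r2 m[A→φ2] = [384, 693]
r2 m[A→φ3] = [320, 990]
r2 m[M→φ1] = [1, 1]
r2 m[L→φ3] = [1, 1]
r2 m[G→φ2] = [2, 1]
r2 m[G→φ5] = [11, 9]
r2 m[D→φ0] = [6, 4]
r2 m[D→φ4] = [2, 9]
r3 m[φ0→A] = [10, 38]
r3 m[φ0→D] = [2690, 8080]
r3 m[φ1→A] = [16, 11]
r3 m[φ1→M] = [5700, 5070]
r3 m[φ2→A] = [19, 12]
r3 m[φ2→G] = [4842, 5928]
r3 m[φ3→A] = [12, 7]
r3 m[φ3→L] = [5210, 5560]
r3 m[φ4→D] = [6, 4]
r3 m[φ5→G] = [2, 1]
r3 m[A→φ0] = [1920, 770]
r3 m[A→φ1] = [240, 630]
r3 m[A→φ2] = [384, 693]
r3 m[A→φ3] = [320, 990]
r3 m[M→φ1] = [1, 1]
r3 m[L→φ3] = [1, 1]
r3 m[G→φ2] = [2, 1]
r3 m[G→φ5] = [11, 9]
r3 m[D→φ0] = [6, 4]
r3 m[D→φ4] = [2, 9]
r4 m[φ0→A] = [10, 38]
r4 m[φ0→D] = [2690, 8080]
r4 m[φ1→A] = [16, 11]
r4 m[φ1→M] = [5700, 5070]
r4 m[φ2→A] = [19, 12]
r4 m[φ2→G] = [4842, 5928]
r4 m[φ3→A] = [12, 7]
r4 m[φ3→L] = [5210, 5560]
r4 m[φ4→D] = [6, 4]
r4 m[φ5→G] = [2, 1]
r4 m[A→φ0] = [3648, 924]
r4 m[A→φ1] = [2280, 3192]
r4 m[A→φ2] = [1920, 2926]
r4 m[A→φ3] = [3040, 5016]
r4 m[M→φ1] = [1, 1]
r4 m[L→φ3] = [1, 1]
r4 m[G→φ2] = [2, 1]
r4 m[G→φ5] = [4842, 5928]
r4 m[D→φ0] = [6, 4]
r4 m[D→φ4] = [2690, 8080]
r5 m[φ0→A] = [10, 38]
r5 m[φ0→D] = [4572, 11040]
r5 m[φ1→A] = [16, 11]
r5 m[φ1→M] = [37392, 34200]
r5 m[φ2→A] = [19, 12]
r5 m[φ2→G] = [23132, 25328]
r5 m[φ3→A] = [12, 7]
r5 m[φ3→L] = [36328, 35264]
r5 m[φ4→D] = [6, 4]
r5 m[φ5→G] = [2, 1]
r5 m[A→φ0] = [3648, 924]
r5 m[A→φ1] = [2280, 3192]
r5 m[A→φ2] = [1920, 2926]
r5 m[A→φ3] = [3040, 5016]
r5 m[M→φ1] = [1, 1]
r5 m[L→φ3] = [1, 1]
r5 m[G→φ2] = [2, 1]
r5 m[G→φ5] = [4842, 5928]
r5 m[D→φ0] = [6, 4]
r5 m[D→φ4] = [2690, 8080]
r6 m[φ0→A] = [10, 38]
r6 m[φ0→D] = [4572, 11040]
r6 m[φ1→A] = [16, 11]
r6 m[φ1→M] = [37392, 34200]
r6 m[φ2→A] = [19, 12]
r6 m[φ2→G] = [23132, 25328]
r6 m[φ3→A] = [12, 7]
r6 m[φ3→L] = [36328, 35264]
r6 m[φ4→D] = [6, 4]
r6 m[φ5→G] = [2, 1]
r6 m[A→φ0] = [3648, 924]
r6 m[A→φ1] = [2280, 3192]
r6 m[A→φ2] = [1920, 2926]
r6 m[A→φ3] = [3040, 5016]
r6 m[M→φ1] = [1, 1]
r6 m[L→φ3] = [1, 1]
r6 m[G→φ2] = [2, 1]
r6 m[G→φ5] = [23132, 25328]
r6 m[D→φ0] = [6, 4]
r6 m[D→φ4] = [4572, 11040]
r7 m[φ0→A] = [10, 38]
r7 m[φ0→D] = [4572, 11040]
r7 m[φ1→A] = [16, 11]
r7 m[φ1→M] = [37392, 34200]
r7 m[φ2→A] = [19, 12]
r7 m[φ2→G] = [23132, 25328]
r7 m[φ3→A] = [12, 7]
r7 m[φ3→L] = [36328, 35264]
r7 m[φ4→D] = [6, 4]
r7 m[φ5→G] = [2, 1]
r7 m[A→φ0] = [3648, 924]
r7 m[A→φ1] = [2280, 3192]
r7 m[A→φ2] = [1920, 2926]
r7 m[A→φ3] = [3040, 5016]
r7 m[M→φ1] = [1, 1]
r7 m[L→φ3] = [1, 1]
r7 m[G→φ2] = [2, 1]
r7 m[G→φ5] = [23132, 25328]
r7 m[D→φ0] = [6, 4]
r7 m[D→φ4] = [4572, 11040]
fixed point reached at round 7
b[A] = ⊗ incoming = [36480, 35112]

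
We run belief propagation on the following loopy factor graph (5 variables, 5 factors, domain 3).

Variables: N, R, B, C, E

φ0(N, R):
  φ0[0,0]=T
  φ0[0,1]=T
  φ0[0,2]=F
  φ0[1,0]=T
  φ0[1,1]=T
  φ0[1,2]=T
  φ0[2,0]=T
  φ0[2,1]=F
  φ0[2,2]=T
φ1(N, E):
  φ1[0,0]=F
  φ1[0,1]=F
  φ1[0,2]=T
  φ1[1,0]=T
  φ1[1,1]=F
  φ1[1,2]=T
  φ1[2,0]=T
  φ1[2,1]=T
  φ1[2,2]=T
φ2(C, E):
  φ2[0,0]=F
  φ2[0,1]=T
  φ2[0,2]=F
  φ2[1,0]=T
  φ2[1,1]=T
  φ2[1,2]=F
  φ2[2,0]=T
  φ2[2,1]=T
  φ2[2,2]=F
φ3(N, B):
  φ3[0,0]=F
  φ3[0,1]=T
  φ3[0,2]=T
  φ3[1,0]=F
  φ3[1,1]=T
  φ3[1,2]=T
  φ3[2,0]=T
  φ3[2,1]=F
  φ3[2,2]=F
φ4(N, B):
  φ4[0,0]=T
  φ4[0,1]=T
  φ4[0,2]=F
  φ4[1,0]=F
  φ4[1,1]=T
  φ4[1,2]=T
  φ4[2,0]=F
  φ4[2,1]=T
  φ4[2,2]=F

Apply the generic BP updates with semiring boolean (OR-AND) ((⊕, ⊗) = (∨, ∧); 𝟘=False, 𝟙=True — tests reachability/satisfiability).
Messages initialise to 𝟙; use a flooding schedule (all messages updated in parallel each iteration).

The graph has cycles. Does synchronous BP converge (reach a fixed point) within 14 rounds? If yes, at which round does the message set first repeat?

CONVERGED at round 12

init: all messages = 𝟙 over 3 values
r1 m[φ0→N] = [T, T, T]
r1 m[φ0→R] = [T, T, T]
r1 m[φ1→N] = [T, T, T]
r1 m[φ1→E] = [T, T, T]
r1 m[φ2→C] = [T, T, T]
r1 m[φ2→E] = [T, T, F]
r1 m[φ3→N] = [T, T, T]
r1 m[φ3→B] = [T, T, T]
r1 m[φ4→N] = [T, T, T]
r1 m[φ4→B] = [T, T, T]
r1 m[N→φ0] = [T, T, T]
r1 m[N→φ1] = [T, T, T]
r1 m[N→φ3] = [T, T, T]
r1 m[N→φ4] = [T, T, T]
r1 m[R→φ0] = [T, T, T]
r1 m[B→φ3] = [T, T, T]
r1 m[B→φ4] = [T, T, T]
r1 m[C→φ2] = [T, T, T]
r1 m[E→φ1] = [T, T, T]
r1 m[E→φ2] = [T, T, T]
r2 m[φ0→N] = [T, T, T]
r2 m[φ0→R] = [T, T, T]
r2 m[φ1→N] = [T, T, T]
r2 m[φ1→E] = [T, T, T]
r2 m[φ2→C] = [T, T, T]
r2 m[φ2→E] = [T, T, F]
r2 m[φ3→N] = [T, T, T]
r2 m[φ3→B] = [T, T, T]
r2 m[φ4→N] = [T, T, T]
r2 m[φ4→B] = [T, T, T]
r2 m[N→φ0] = [T, T, T]
r2 m[N→φ1] = [T, T, T]
r2 m[N→φ3] = [T, T, T]
r2 m[N→φ4] = [T, T, T]
r2 m[R→φ0] = [T, T, T]
r2 m[B→φ3] = [T, T, T]
r2 m[B→φ4] = [T, T, T]
r2 m[C→φ2] = [T, T, T]
r2 m[E→φ1] = [T, T, F]
r2 m[E→φ2] = [T, T, T]
r3 m[φ0→N] = [T, T, T]
r3 m[φ0→R] = [T, T, T]
r3 m[φ1→N] = [F, T, T]
r3 m[φ1→E] = [T, T, T]
r3 m[φ2→C] = [T, T, T]
r3 m[φ2→E] = [T, T, F]
r3 m[φ3→N] = [T, T, T]
r3 m[φ3→B] = [T, T, T]
r3 m[φ4→N] = [T, T, T]
r3 m[φ4→B] = [T, T, T]
r3 m[N→φ0] = [T, T, T]
r3 m[N→φ1] = [T, T, T]
r3 m[N→φ3] = [T, T, T]
r3 m[N→φ4] = [T, T, T]
r3 m[R→φ0] = [T, T, T]
r3 m[B→φ3] = [T, T, T]
r3 m[B→φ4] = [T, T, T]
r3 m[C→φ2] = [T, T, T]
r3 m[E→φ1] = [T, T, F]
r3 m[E→φ2] = [T, T, T]
r4 m[φ0→N] = [T, T, T]
r4 m[φ0→R] = [T, T, T]
r4 m[φ1→N] = [F, T, T]
r4 m[φ1→E] = [T, T, T]
r4 m[φ2→C] = [T, T, T]
r4 m[φ2→E] = [T, T, F]
r4 m[φ3→N] = [T, T, T]
r4 m[φ3→B] = [T, T, T]
r4 m[φ4→N] = [T, T, T]
r4 m[φ4→B] = [T, T, T]
r4 m[N→φ0] = [F, T, T]
r4 m[N→φ1] = [T, T, T]
r4 m[N→φ3] = [F, T, T]
r4 m[N→φ4] = [F, T, T]
r4 m[R→φ0] = [T, T, T]
r4 m[B→φ3] = [T, T, T]
r4 m[B→φ4] = [T, T, T]
r4 m[C→φ2] = [T, T, T]
r4 m[E→φ1] = [T, T, F]
r4 m[E→φ2] = [T, T, T]
r5 m[φ0→N] = [T, T, T]
r5 m[φ0→R] = [T, T, T]
r5 m[φ1→N] = [F, T, T]
r5 m[φ1→E] = [T, T, T]
r5 m[φ2→C] = [T, T, T]
r5 m[φ2→E] = [T, T, F]
r5 m[φ3→N] = [T, T, T]
r5 m[φ3→B] = [T, T, T]
r5 m[φ4→N] = [T, T, T]
r5 m[φ4→B] = [F, T, T]
r5 m[N→φ0] = [F, T, T]
r5 m[N→φ1] = [T, T, T]
r5 m[N→φ3] = [F, T, T]
r5 m[N→φ4] = [F, T, T]
r5 m[R→φ0] = [T, T, T]
r5 m[B→φ3] = [T, T, T]
r5 m[B→φ4] = [T, T, T]
r5 m[C→φ2] = [T, T, T]
r5 m[E→φ1] = [T, T, F]
r5 m[E→φ2] = [T, T, T]
r6 m[φ0→N] = [T, T, T]
r6 m[φ0→R] = [T, T, T]
r6 m[φ1→N] = [F, T, T]
r6 m[φ1→E] = [T, T, T]
r6 m[φ2→C] = [T, T, T]
r6 m[φ2→E] = [T, T, F]
r6 m[φ3→N] = [T, T, T]
r6 m[φ3→B] = [T, T, T]
r6 m[φ4→N] = [T, T, T]
r6 m[φ4→B] = [F, T, T]
r6 m[N→φ0] = [F, T, T]
r6 m[N→φ1] = [T, T, T]
r6 m[N→φ3] = [F, T, T]
r6 m[N→φ4] = [F, T, T]
r6 m[R→φ0] = [T, T, T]
r6 m[B→φ3] = [F, T, T]
r6 m[B→φ4] = [T, T, T]
r6 m[C→φ2] = [T, T, T]
r6 m[E→φ1] = [T, T, F]
r6 m[E→φ2] = [T, T, T]
r7 m[φ0→N] = [T, T, T]
r7 m[φ0→R] = [T, T, T]
r7 m[φ1→N] = [F, T, T]
r7 m[φ1→E] = [T, T, T]
r7 m[φ2→C] = [T, T, T]
r7 m[φ2→E] = [T, T, F]
r7 m[φ3→N] = [T, T, F]
r7 m[φ3→B] = [T, T, T]
r7 m[φ4→N] = [T, T, T]
r7 m[φ4→B] = [F, T, T]
r7 m[N→φ0] = [F, T, T]
r7 m[N→φ1] = [T, T, T]
r7 m[N→φ3] = [F, T, T]
r7 m[N→φ4] = [F, T, T]
r7 m[R→φ0] = [T, T, T]
r7 m[B→φ3] = [F, T, T]
r7 m[B→φ4] = [T, T, T]
r7 m[C→φ2] = [T, T, T]
r7 m[E→φ1] = [T, T, F]
r7 m[E→φ2] = [T, T, T]
r8 m[φ0→N] = [T, T, T]
r8 m[φ0→R] = [T, T, T]
r8 m[φ1→N] = [F, T, T]
r8 m[φ1→E] = [T, T, T]
r8 m[φ2→C] = [T, T, T]
r8 m[φ2→E] = [T, T, F]
r8 m[φ3→N] = [T, T, F]
r8 m[φ3→B] = [T, T, T]
r8 m[φ4→N] = [T, T, T]
r8 m[φ4→B] = [F, T, T]
r8 m[N→φ0] = [F, T, F]
r8 m[N→φ1] = [T, T, F]
r8 m[N→φ3] = [F, T, T]
r8 m[N→φ4] = [F, T, F]
r8 m[R→φ0] = [T, T, T]
r8 m[B→φ3] = [F, T, T]
r8 m[B→φ4] = [T, T, T]
r8 m[C→φ2] = [T, T, T]
r8 m[E→φ1] = [T, T, F]
r8 m[E→φ2] = [T, T, T]
r9 m[φ0→N] = [T, T, T]
r9 m[φ0→R] = [T, T, T]
r9 m[φ1→N] = [F, T, T]
r9 m[φ1→E] = [T, F, T]
r9 m[φ2→C] = [T, T, T]
r9 m[φ2→E] = [T, T, F]
r9 m[φ3→N] = [T, T, F]
r9 m[φ3→B] = [T, T, T]
r9 m[φ4→N] = [T, T, T]
r9 m[φ4→B] = [F, T, T]
r9 m[N→φ0] = [F, T, F]
r9 m[N→φ1] = [T, T, F]
r9 m[N→φ3] = [F, T, T]
r9 m[N→φ4] = [F, T, F]
r9 m[R→φ0] = [T, T, T]
r9 m[B→φ3] = [F, T, T]
r9 m[B→φ4] = [T, T, T]
r9 m[C→φ2] = [T, T, T]
r9 m[E→φ1] = [T, T, F]
r9 m[E→φ2] = [T, T, T]
r10 m[φ0→N] = [T, T, T]
r10 m[φ0→R] = [T, T, T]
r10 m[φ1→N] = [F, T, T]
r10 m[φ1→E] = [T, F, T]
r10 m[φ2→C] = [T, T, T]
r10 m[φ2→E] = [T, T, F]
r10 m[φ3→N] = [T, T, F]
r10 m[φ3→B] = [T, T, T]
r10 m[φ4→N] = [T, T, T]
r10 m[φ4→B] = [F, T, T]
r10 m[N→φ0] = [F, T, F]
r10 m[N→φ1] = [T, T, F]
r10 m[N→φ3] = [F, T, T]
r10 m[N→φ4] = [F, T, F]
r10 m[R→φ0] = [T, T, T]
r10 m[B→φ3] = [F, T, T]
r10 m[B→φ4] = [T, T, T]
r10 m[C→φ2] = [T, T, T]
r10 m[E→φ1] = [T, T, F]
r10 m[E→φ2] = [T, F, T]
r11 m[φ0→N] = [T, T, T]
r11 m[φ0→R] = [T, T, T]
r11 m[φ1→N] = [F, T, T]
r11 m[φ1→E] = [T, F, T]
r11 m[φ2→C] = [F, T, T]
r11 m[φ2→E] = [T, T, F]
r11 m[φ3→N] = [T, T, F]
r11 m[φ3→B] = [T, T, T]
r11 m[φ4→N] = [T, T, T]
r11 m[φ4→B] = [F, T, T]
r11 m[N→φ0] = [F, T, F]
r11 m[N→φ1] = [T, T, F]
r11 m[N→φ3] = [F, T, T]
r11 m[N→φ4] = [F, T, F]
r11 m[R→φ0] = [T, T, T]
r11 m[B→φ3] = [F, T, T]
r11 m[B→φ4] = [T, T, T]
r11 m[C→φ2] = [T, T, T]
r11 m[E→φ1] = [T, T, F]
r11 m[E→φ2] = [T, F, T]
r12 m[φ0→N] = [T, T, T]
r12 m[φ0→R] = [T, T, T]
r12 m[φ1→N] = [F, T, T]
r12 m[φ1→E] = [T, F, T]
r12 m[φ2→C] = [F, T, T]
r12 m[φ2→E] = [T, T, F]
r12 m[φ3→N] = [T, T, F]
r12 m[φ3→B] = [T, T, T]
r12 m[φ4→N] = [T, T, T]
r12 m[φ4→B] = [F, T, T]
r12 m[N→φ0] = [F, T, F]
r12 m[N→φ1] = [T, T, F]
r12 m[N→φ3] = [F, T, T]
r12 m[N→φ4] = [F, T, F]
r12 m[R→φ0] = [T, T, T]
r12 m[B→φ3] = [F, T, T]
r12 m[B→φ4] = [T, T, T]
r12 m[C→φ2] = [T, T, T]
r12 m[E→φ1] = [T, T, F]
r12 m[E→φ2] = [T, F, T]
fixed point reached at round 12
messages reach a fixed point at round 12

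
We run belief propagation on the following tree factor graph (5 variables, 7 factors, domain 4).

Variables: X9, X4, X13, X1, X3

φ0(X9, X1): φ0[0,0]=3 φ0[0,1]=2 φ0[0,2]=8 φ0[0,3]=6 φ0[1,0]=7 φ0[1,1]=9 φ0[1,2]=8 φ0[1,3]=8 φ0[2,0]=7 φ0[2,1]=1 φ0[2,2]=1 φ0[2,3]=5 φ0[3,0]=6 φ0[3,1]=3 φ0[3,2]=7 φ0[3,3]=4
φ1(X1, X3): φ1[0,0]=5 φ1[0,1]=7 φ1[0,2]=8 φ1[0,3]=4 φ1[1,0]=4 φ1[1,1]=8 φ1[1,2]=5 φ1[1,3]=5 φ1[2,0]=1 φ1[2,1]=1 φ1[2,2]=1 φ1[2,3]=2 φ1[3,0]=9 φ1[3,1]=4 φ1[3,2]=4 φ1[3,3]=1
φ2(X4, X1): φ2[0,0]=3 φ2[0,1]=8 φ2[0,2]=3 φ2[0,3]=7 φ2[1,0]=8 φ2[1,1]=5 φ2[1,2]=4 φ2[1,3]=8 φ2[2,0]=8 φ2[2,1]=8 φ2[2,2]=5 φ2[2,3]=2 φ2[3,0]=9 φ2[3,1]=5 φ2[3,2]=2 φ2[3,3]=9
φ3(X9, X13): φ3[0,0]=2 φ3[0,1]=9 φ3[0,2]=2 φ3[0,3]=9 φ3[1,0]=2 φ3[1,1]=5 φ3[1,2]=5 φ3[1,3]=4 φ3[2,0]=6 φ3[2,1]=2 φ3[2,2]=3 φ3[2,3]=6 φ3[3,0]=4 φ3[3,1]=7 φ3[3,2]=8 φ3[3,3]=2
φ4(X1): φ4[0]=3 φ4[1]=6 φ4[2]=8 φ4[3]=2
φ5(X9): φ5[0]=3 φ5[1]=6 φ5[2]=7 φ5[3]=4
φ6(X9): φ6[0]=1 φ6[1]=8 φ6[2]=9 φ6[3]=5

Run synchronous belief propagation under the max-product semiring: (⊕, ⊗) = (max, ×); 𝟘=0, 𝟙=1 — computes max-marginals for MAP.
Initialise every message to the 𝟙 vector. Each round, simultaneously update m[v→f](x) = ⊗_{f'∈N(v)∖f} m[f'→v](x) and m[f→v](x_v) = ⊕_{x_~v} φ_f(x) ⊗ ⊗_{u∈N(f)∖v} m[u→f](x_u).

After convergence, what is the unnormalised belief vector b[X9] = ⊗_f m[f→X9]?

init: all messages = 𝟙 over 4 values
r1 m[φ0→X9] = [8, 9, 7, 7]
r1 m[φ0→X1] = [7, 9, 8, 8]
r1 m[φ1→X1] = [8, 8, 2, 9]
r1 m[φ1→X3] = [9, 8, 8, 5]
r1 m[φ2→X4] = [8, 8, 8, 9]
r1 m[φ2→X1] = [9, 8, 5, 9]
r1 m[φ3→X9] = [9, 5, 6, 8]
r1 m[φ3→X13] = [6, 9, 8, 9]
r1 m[φ4→X1] = [3, 6, 8, 2]
r1 m[φ5→X9] = [3, 6, 7, 4]
r1 m[φ6→X9] = [1, 8, 9, 5]
r1 m[X9→φ0] = [1, 1, 1, 1]
r1 m[X9→φ3] = [1, 1, 1, 1]
r1 m[X9→φ5] = [1, 1, 1, 1]
r1 m[X9→φ6] = [1, 1, 1, 1]
r1 m[X4→φ2] = [1, 1, 1, 1]
r1 m[X13→φ3] = [1, 1, 1, 1]
r1 m[X1→φ0] = [1, 1, 1, 1]
r1 m[X1→φ1] = [1, 1, 1, 1]
r1 m[X1→φ2] = [1, 1, 1, 1]
r1 m[X1→φ4] = [1, 1, 1, 1]
r1 m[X3→φ1] = [1, 1, 1, 1]
r2 m[φ0→X9] = [8, 9, 7, 7]
r2 m[φ0→X1] = [7, 9, 8, 8]
r2 m[φ1→X1] = [8, 8, 2, 9]
r2 m[φ1→X3] = [9, 8, 8, 5]
r2 m[φ2→X4] = [8, 8, 8, 9]
r2 m[φ2→X1] = [9, 8, 5, 9]
r2 m[φ3→X9] = [9, 5, 6, 8]
r2 m[φ3→X13] = [6, 9, 8, 9]
r2 m[φ4→X1] = [3, 6, 8, 2]
r2 m[φ5→X9] = [3, 6, 7, 4]
r2 m[φ6→X9] = [1, 8, 9, 5]
r2 m[X9→φ0] = [27, 240, 378, 160]
r2 m[X9→φ3] = [24, 432, 441, 140]
r2 m[X9→φ5] = [72, 360, 378, 280]
r2 m[X9→φ6] = [216, 270, 294, 224]
r2 m[X4→φ2] = [1, 1, 1, 1]
r2 m[X13→φ3] = [1, 1, 1, 1]
r2 m[X1→φ0] = [216, 384, 80, 162]
r2 m[X1→φ1] = [189, 432, 320, 144]
r2 m[X1→φ2] = [168, 432, 128, 144]
r2 m[X1→φ4] = [504, 576, 80, 648]
r2 m[X3→φ1] = [1, 1, 1, 1]
r3 m[φ0→X9] = [972, 3456, 1512, 1296]
r3 m[φ0→X1] = [2646, 2160, 1920, 1920]
r3 m[φ1→X1] = [8, 8, 2, 9]
r3 m[φ1→X3] = [1728, 3456, 2160, 2160]
r3 m[φ2→X4] = [3456, 2160, 3456, 2160]
r3 m[φ2→X1] = [9, 8, 5, 9]
r3 m[φ3→X9] = [9, 5, 6, 8]
r3 m[φ3→X13] = [2646, 2160, 2160, 2646]
r3 m[φ4→X1] = [3, 6, 8, 2]
r3 m[φ5→X9] = [3, 6, 7, 4]
r3 m[φ6→X9] = [1, 8, 9, 5]
r3 m[X9→φ0] = [27, 240, 378, 160]
r3 m[X9→φ3] = [24, 432, 441, 140]
r3 m[X9→φ5] = [72, 360, 378, 280]
r3 m[X9→φ6] = [216, 270, 294, 224]
r3 m[X4→φ2] = [1, 1, 1, 1]
r3 m[X13→φ3] = [1, 1, 1, 1]
r3 m[X1→φ0] = [216, 384, 80, 162]
r3 m[X1→φ1] = [189, 432, 320, 144]
r3 m[X1→φ2] = [168, 432, 128, 144]
r3 m[X1→φ4] = [504, 576, 80, 648]
r3 m[X3→φ1] = [1, 1, 1, 1]
r4 m[φ0→X9] = [972, 3456, 1512, 1296]
r4 m[φ0→X1] = [2646, 2160, 1920, 1920]
r4 m[φ1→X1] = [8, 8, 2, 9]
r4 m[φ1→X3] = [1728, 3456, 2160, 2160]
r4 m[φ2→X4] = [3456, 2160, 3456, 2160]
r4 m[φ2→X1] = [9, 8, 5, 9]
r4 m[φ3→X9] = [9, 5, 6, 8]
r4 m[φ3→X13] = [2646, 2160, 2160, 2646]
r4 m[φ4→X1] = [3, 6, 8, 2]
r4 m[φ5→X9] = [3, 6, 7, 4]
r4 m[φ6→X9] = [1, 8, 9, 5]
r4 m[X9→φ0] = [27, 240, 378, 160]
r4 m[X9→φ3] = [2916, 165888, 95256, 25920]
r4 m[X9→φ5] = [8748, 138240, 81648, 51840]
r4 m[X9→φ6] = [26244, 103680, 63504, 41472]
r4 m[X4→φ2] = [1, 1, 1, 1]
r4 m[X13→φ3] = [1, 1, 1, 1]
r4 m[X1→φ0] = [216, 384, 80, 162]
r4 m[X1→φ1] = [71442, 103680, 76800, 34560]
r4 m[X1→φ2] = [63504, 103680, 30720, 34560]
r4 m[X1→φ4] = [190512, 138240, 19200, 155520]
r4 m[X3→φ1] = [1, 1, 1, 1]
r5 m[φ0→X9] = [972, 3456, 1512, 1296]
r5 m[φ0→X1] = [2646, 2160, 1920, 1920]
r5 m[φ1→X1] = [8, 8, 2, 9]
r5 m[φ1→X3] = [414720, 829440, 571536, 518400]
r5 m[φ2→X4] = [829440, 518400, 829440, 571536]
r5 m[φ2→X1] = [9, 8, 5, 9]
r5 m[φ3→X9] = [9, 5, 6, 8]
r5 m[φ3→X13] = [571536, 829440, 829440, 663552]
r5 m[φ4→X1] = [3, 6, 8, 2]
r5 m[φ5→X9] = [3, 6, 7, 4]
r5 m[φ6→X9] = [1, 8, 9, 5]
r5 m[X9→φ0] = [27, 240, 378, 160]
r5 m[X9→φ3] = [2916, 165888, 95256, 25920]
r5 m[X9→φ5] = [8748, 138240, 81648, 51840]
r5 m[X9→φ6] = [26244, 103680, 63504, 41472]
r5 m[X4→φ2] = [1, 1, 1, 1]
r5 m[X13→φ3] = [1, 1, 1, 1]
r5 m[X1→φ0] = [216, 384, 80, 162]
r5 m[X1→φ1] = [71442, 103680, 76800, 34560]
r5 m[X1→φ2] = [63504, 103680, 30720, 34560]
r5 m[X1→φ4] = [190512, 138240, 19200, 155520]
r5 m[X3→φ1] = [1, 1, 1, 1]
r6 m[φ0→X9] = [972, 3456, 1512, 1296]
r6 m[φ0→X1] = [2646, 2160, 1920, 1920]
r6 m[φ1→X1] = [8, 8, 2, 9]
r6 m[φ1→X3] = [414720, 829440, 571536, 518400]
r6 m[φ2→X4] = [829440, 518400, 829440, 571536]
r6 m[φ2→X1] = [9, 8, 5, 9]
r6 m[φ3→X9] = [9, 5, 6, 8]
r6 m[φ3→X13] = [571536, 829440, 829440, 663552]
r6 m[φ4→X1] = [3, 6, 8, 2]
r6 m[φ5→X9] = [3, 6, 7, 4]
r6 m[φ6→X9] = [1, 8, 9, 5]
r6 m[X9→φ0] = [27, 240, 378, 160]
r6 m[X9→φ3] = [2916, 165888, 95256, 25920]
r6 m[X9→φ5] = [8748, 138240, 81648, 51840]
r6 m[X9→φ6] = [26244, 103680, 63504, 41472]
r6 m[X4→φ2] = [1, 1, 1, 1]
r6 m[X13→φ3] = [1, 1, 1, 1]
r6 m[X1→φ0] = [216, 384, 80, 162]
r6 m[X1→φ1] = [71442, 103680, 76800, 34560]
r6 m[X1→φ2] = [63504, 103680, 30720, 34560]
r6 m[X1→φ4] = [190512, 138240, 19200, 155520]
r6 m[X3→φ1] = [1, 1, 1, 1]
fixed point reached at round 6
b[X9] = ⊗ incoming = [26244, 829440, 571536, 207360]

b[X9] = [26244, 829440, 571536, 207360]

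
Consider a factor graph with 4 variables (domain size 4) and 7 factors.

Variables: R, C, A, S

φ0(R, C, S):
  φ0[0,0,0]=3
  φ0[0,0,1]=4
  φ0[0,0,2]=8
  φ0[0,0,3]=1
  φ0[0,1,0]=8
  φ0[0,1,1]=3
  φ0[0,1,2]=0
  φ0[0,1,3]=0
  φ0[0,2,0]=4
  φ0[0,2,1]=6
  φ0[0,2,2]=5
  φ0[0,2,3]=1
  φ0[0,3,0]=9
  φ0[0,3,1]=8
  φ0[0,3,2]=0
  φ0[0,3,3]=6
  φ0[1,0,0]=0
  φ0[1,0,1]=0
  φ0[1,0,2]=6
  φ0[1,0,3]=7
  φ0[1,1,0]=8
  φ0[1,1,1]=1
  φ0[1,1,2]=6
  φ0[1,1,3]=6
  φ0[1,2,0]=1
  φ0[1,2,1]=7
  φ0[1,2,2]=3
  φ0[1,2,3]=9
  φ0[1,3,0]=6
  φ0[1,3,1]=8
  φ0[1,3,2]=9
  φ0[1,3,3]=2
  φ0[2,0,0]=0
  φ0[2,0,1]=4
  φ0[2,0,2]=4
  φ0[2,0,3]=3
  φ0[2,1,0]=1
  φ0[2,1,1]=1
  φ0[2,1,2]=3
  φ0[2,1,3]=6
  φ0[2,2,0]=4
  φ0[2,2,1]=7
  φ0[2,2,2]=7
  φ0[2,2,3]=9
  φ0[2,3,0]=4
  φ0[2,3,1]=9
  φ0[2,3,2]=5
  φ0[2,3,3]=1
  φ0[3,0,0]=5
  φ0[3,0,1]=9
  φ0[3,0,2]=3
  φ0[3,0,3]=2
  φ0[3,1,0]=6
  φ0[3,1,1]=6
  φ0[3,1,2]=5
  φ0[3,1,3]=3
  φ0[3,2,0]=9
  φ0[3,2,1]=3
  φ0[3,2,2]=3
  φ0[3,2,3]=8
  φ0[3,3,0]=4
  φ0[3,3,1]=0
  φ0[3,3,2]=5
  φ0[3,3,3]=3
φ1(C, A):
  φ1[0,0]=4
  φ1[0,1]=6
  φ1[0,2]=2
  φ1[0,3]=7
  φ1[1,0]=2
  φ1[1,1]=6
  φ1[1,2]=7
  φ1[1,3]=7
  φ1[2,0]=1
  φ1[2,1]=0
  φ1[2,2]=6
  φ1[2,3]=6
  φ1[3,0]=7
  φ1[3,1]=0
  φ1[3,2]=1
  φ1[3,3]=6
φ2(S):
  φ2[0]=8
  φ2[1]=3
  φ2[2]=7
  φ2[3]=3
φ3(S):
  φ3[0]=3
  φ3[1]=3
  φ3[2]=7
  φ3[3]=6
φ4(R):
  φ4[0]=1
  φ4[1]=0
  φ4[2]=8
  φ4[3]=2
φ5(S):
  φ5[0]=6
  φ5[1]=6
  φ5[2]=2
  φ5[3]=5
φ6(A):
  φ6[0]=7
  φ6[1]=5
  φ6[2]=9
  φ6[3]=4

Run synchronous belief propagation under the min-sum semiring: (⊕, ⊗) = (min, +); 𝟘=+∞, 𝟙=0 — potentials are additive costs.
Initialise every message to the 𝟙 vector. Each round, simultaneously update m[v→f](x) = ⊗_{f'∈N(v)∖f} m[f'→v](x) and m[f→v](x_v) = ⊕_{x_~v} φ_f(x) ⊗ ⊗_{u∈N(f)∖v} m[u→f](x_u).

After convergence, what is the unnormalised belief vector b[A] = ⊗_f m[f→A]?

b[A] = [22, 19, 23, 23]

init: all messages = 𝟙 over 4 values
r1 m[φ0→R] = [0, 0, 0, 0]
r1 m[φ0→C] = [0, 0, 1, 0]
r1 m[φ0→S] = [0, 0, 0, 0]
r1 m[φ1→C] = [2, 2, 0, 0]
r1 m[φ1→A] = [1, 0, 1, 6]
r1 m[φ2→S] = [8, 3, 7, 3]
r1 m[φ3→S] = [3, 3, 7, 6]
r1 m[φ4→R] = [1, 0, 8, 2]
r1 m[φ5→S] = [6, 6, 2, 5]
r1 m[φ6→A] = [7, 5, 9, 4]
r1 m[R→φ0] = [0, 0, 0, 0]
r1 m[R→φ4] = [0, 0, 0, 0]
r1 m[C→φ0] = [0, 0, 0, 0]
r1 m[C→φ1] = [0, 0, 0, 0]
r1 m[A→φ1] = [0, 0, 0, 0]
r1 m[A→φ6] = [0, 0, 0, 0]
r1 m[S→φ0] = [0, 0, 0, 0]
r1 m[S→φ2] = [0, 0, 0, 0]
r1 m[S→φ3] = [0, 0, 0, 0]
r1 m[S→φ5] = [0, 0, 0, 0]
r2 m[φ0→R] = [0, 0, 0, 0]
r2 m[φ0→C] = [0, 0, 1, 0]
r2 m[φ0→S] = [0, 0, 0, 0]
r2 m[φ1→C] = [2, 2, 0, 0]
r2 m[φ1→A] = [1, 0, 1, 6]
r2 m[φ2→S] = [8, 3, 7, 3]
r2 m[φ3→S] = [3, 3, 7, 6]
r2 m[φ4→R] = [1, 0, 8, 2]
r2 m[φ5→S] = [6, 6, 2, 5]
r2 m[φ6→A] = [7, 5, 9, 4]
r2 m[R→φ0] = [1, 0, 8, 2]
r2 m[R→φ4] = [0, 0, 0, 0]
r2 m[C→φ0] = [2, 2, 0, 0]
r2 m[C→φ1] = [0, 0, 1, 0]
r2 m[A→φ1] = [7, 5, 9, 4]
r2 m[A→φ6] = [1, 0, 1, 6]
r2 m[S→φ0] = [17, 12, 16, 14]
r2 m[S→φ2] = [9, 9, 9, 11]
r2 m[S→φ3] = [14, 9, 9, 8]
r2 m[S→φ5] = [11, 6, 14, 9]
r3 m[φ0→R] = [15, 14, 15, 12]
r3 m[φ0→C] = [12, 13, 16, 14]
r3 m[φ0→S] = [1, 2, 1, 2]
r3 m[φ1→C] = [11, 9, 5, 5]
r3 m[φ1→A] = [2, 0, 1, 6]
r3 m[φ2→S] = [8, 3, 7, 3]
r3 m[φ3→S] = [3, 3, 7, 6]
r3 m[φ4→R] = [1, 0, 8, 2]
r3 m[φ5→S] = [6, 6, 2, 5]
r3 m[φ6→A] = [7, 5, 9, 4]
r3 m[R→φ0] = [1, 0, 8, 2]
r3 m[R→φ4] = [0, 0, 0, 0]
r3 m[C→φ0] = [2, 2, 0, 0]
r3 m[C→φ1] = [0, 0, 1, 0]
r3 m[A→φ1] = [7, 5, 9, 4]
r3 m[A→φ6] = [1, 0, 1, 6]
r3 m[S→φ0] = [17, 12, 16, 14]
r3 m[S→φ2] = [9, 9, 9, 11]
r3 m[S→φ3] = [14, 9, 9, 8]
r3 m[S→φ5] = [11, 6, 14, 9]
r4 m[φ0→R] = [15, 14, 15, 12]
r4 m[φ0→C] = [12, 13, 16, 14]
r4 m[φ0→S] = [1, 2, 1, 2]
r4 m[φ1→C] = [11, 9, 5, 5]
r4 m[φ1→A] = [2, 0, 1, 6]
r4 m[φ2→S] = [8, 3, 7, 3]
r4 m[φ3→S] = [3, 3, 7, 6]
r4 m[φ4→R] = [1, 0, 8, 2]
r4 m[φ5→S] = [6, 6, 2, 5]
r4 m[φ6→A] = [7, 5, 9, 4]
r4 m[R→φ0] = [1, 0, 8, 2]
r4 m[R→φ4] = [15, 14, 15, 12]
r4 m[C→φ0] = [11, 9, 5, 5]
r4 m[C→φ1] = [12, 13, 16, 14]
r4 m[A→φ1] = [7, 5, 9, 4]
r4 m[A→φ6] = [2, 0, 1, 6]
r4 m[S→φ0] = [17, 12, 16, 14]
r4 m[S→φ2] = [10, 11, 10, 13]
r4 m[S→φ3] = [15, 11, 10, 10]
r4 m[S→φ5] = [12, 8, 15, 11]
r5 m[φ0→R] = [20, 21, 20, 17]
r5 m[φ0→C] = [12, 13, 16, 14]
r5 m[φ0→S] = [6, 7, 6, 7]
r5 m[φ1→C] = [11, 9, 5, 5]
r5 m[φ1→A] = [15, 14, 14, 19]
r5 m[φ2→S] = [8, 3, 7, 3]
r5 m[φ3→S] = [3, 3, 7, 6]
r5 m[φ4→R] = [1, 0, 8, 2]
r5 m[φ5→S] = [6, 6, 2, 5]
r5 m[φ6→A] = [7, 5, 9, 4]
r5 m[R→φ0] = [1, 0, 8, 2]
r5 m[R→φ4] = [15, 14, 15, 12]
r5 m[C→φ0] = [11, 9, 5, 5]
r5 m[C→φ1] = [12, 13, 16, 14]
r5 m[A→φ1] = [7, 5, 9, 4]
r5 m[A→φ6] = [2, 0, 1, 6]
r5 m[S→φ0] = [17, 12, 16, 14]
r5 m[S→φ2] = [10, 11, 10, 13]
r5 m[S→φ3] = [15, 11, 10, 10]
r5 m[S→φ5] = [12, 8, 15, 11]
r6 m[φ0→R] = [20, 21, 20, 17]
r6 m[φ0→C] = [12, 13, 16, 14]
r6 m[φ0→S] = [6, 7, 6, 7]
r6 m[φ1→C] = [11, 9, 5, 5]
r6 m[φ1→A] = [15, 14, 14, 19]
r6 m[φ2→S] = [8, 3, 7, 3]
r6 m[φ3→S] = [3, 3, 7, 6]
r6 m[φ4→R] = [1, 0, 8, 2]
r6 m[φ5→S] = [6, 6, 2, 5]
r6 m[φ6→A] = [7, 5, 9, 4]
r6 m[R→φ0] = [1, 0, 8, 2]
r6 m[R→φ4] = [20, 21, 20, 17]
r6 m[C→φ0] = [11, 9, 5, 5]
r6 m[C→φ1] = [12, 13, 16, 14]
r6 m[A→φ1] = [7, 5, 9, 4]
r6 m[A→φ6] = [15, 14, 14, 19]
r6 m[S→φ0] = [17, 12, 16, 14]
r6 m[S→φ2] = [15, 16, 15, 18]
r6 m[S→φ3] = [20, 16, 15, 15]
r6 m[S→φ5] = [17, 13, 20, 16]
r7 m[φ0→R] = [20, 21, 20, 17]
r7 m[φ0→C] = [12, 13, 16, 14]
r7 m[φ0→S] = [6, 7, 6, 7]
r7 m[φ1→C] = [11, 9, 5, 5]
r7 m[φ1→A] = [15, 14, 14, 19]
r7 m[φ2→S] = [8, 3, 7, 3]
r7 m[φ3→S] = [3, 3, 7, 6]
r7 m[φ4→R] = [1, 0, 8, 2]
r7 m[φ5→S] = [6, 6, 2, 5]
r7 m[φ6→A] = [7, 5, 9, 4]
r7 m[R→φ0] = [1, 0, 8, 2]
r7 m[R→φ4] = [20, 21, 20, 17]
r7 m[C→φ0] = [11, 9, 5, 5]
r7 m[C→φ1] = [12, 13, 16, 14]
r7 m[A→φ1] = [7, 5, 9, 4]
r7 m[A→φ6] = [15, 14, 14, 19]
r7 m[S→φ0] = [17, 12, 16, 14]
r7 m[S→φ2] = [15, 16, 15, 18]
r7 m[S→φ3] = [20, 16, 15, 15]
r7 m[S→φ5] = [17, 13, 20, 16]
fixed point reached at round 7
b[A] = ⊗ incoming = [22, 19, 23, 23]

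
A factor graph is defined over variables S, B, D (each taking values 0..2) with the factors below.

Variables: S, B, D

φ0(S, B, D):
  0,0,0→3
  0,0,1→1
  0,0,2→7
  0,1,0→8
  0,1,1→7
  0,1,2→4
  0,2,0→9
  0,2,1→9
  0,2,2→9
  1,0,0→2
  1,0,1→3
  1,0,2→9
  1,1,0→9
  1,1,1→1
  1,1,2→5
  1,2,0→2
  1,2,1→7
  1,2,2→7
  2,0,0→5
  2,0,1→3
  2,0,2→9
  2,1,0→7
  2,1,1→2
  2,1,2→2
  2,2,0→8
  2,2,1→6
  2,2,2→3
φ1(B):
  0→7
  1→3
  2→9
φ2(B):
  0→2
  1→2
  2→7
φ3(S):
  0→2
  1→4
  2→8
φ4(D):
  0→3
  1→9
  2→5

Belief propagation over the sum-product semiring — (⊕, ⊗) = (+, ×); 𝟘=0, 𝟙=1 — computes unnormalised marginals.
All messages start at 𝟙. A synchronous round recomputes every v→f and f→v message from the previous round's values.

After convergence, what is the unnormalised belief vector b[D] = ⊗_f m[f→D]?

init: all messages = 𝟙 over 3 values
r1 m[φ0→S] = [57, 45, 45]
r1 m[φ0→B] = [42, 45, 60]
r1 m[φ0→D] = [53, 39, 55]
r1 m[φ1→B] = [7, 3, 9]
r1 m[φ2→B] = [2, 2, 7]
r1 m[φ3→S] = [2, 4, 8]
r1 m[φ4→D] = [3, 9, 5]
r1 m[S→φ0] = [1, 1, 1]
r1 m[S→φ3] = [1, 1, 1]
r1 m[B→φ0] = [1, 1, 1]
r1 m[B→φ1] = [1, 1, 1]
r1 m[B→φ2] = [1, 1, 1]
r1 m[D→φ0] = [1, 1, 1]
r1 m[D→φ4] = [1, 1, 1]
r2 m[φ0→S] = [57, 45, 45]
r2 m[φ0→B] = [42, 45, 60]
r2 m[φ0→D] = [53, 39, 55]
r2 m[φ1→B] = [7, 3, 9]
r2 m[φ2→B] = [2, 2, 7]
r2 m[φ3→S] = [2, 4, 8]
r2 m[φ4→D] = [3, 9, 5]
r2 m[S→φ0] = [2, 4, 8]
r2 m[S→φ3] = [57, 45, 45]
r2 m[B→φ0] = [14, 6, 63]
r2 m[B→φ1] = [84, 90, 420]
r2 m[B→φ2] = [294, 135, 540]
r2 m[D→φ0] = [3, 9, 5]
r2 m[D→φ4] = [53, 39, 55]
r3 m[φ0→S] = [11023, 8010, 7371]
r3 m[φ0→B] = [1114, 850, 1466]
r3 m[φ0→D] = [7074, 6658, 6382]
r3 m[φ1→B] = [7, 3, 9]
r3 m[φ2→B] = [2, 2, 7]
r3 m[φ3→S] = [2, 4, 8]
r3 m[φ4→D] = [3, 9, 5]
r3 m[S→φ0] = [2, 4, 8]
r3 m[S→φ3] = [57, 45, 45]
r3 m[B→φ0] = [14, 6, 63]
r3 m[B→φ1] = [84, 90, 420]
r3 m[B→φ2] = [294, 135, 540]
r3 m[D→φ0] = [3, 9, 5]
r3 m[D→φ4] = [53, 39, 55]
r4 m[φ0→S] = [11023, 8010, 7371]
r4 m[φ0→B] = [1114, 850, 1466]
r4 m[φ0→D] = [7074, 6658, 6382]
r4 m[φ1→B] = [7, 3, 9]
r4 m[φ2→B] = [2, 2, 7]
r4 m[φ3→S] = [2, 4, 8]
r4 m[φ4→D] = [3, 9, 5]
r4 m[S→φ0] = [2, 4, 8]
r4 m[S→φ3] = [11023, 8010, 7371]
r4 m[B→φ0] = [14, 6, 63]
r4 m[B→φ1] = [2228, 1700, 10262]
r4 m[B→φ2] = [7798, 2550, 13194]
r4 m[D→φ0] = [3, 9, 5]
r4 m[D→φ4] = [7074, 6658, 6382]
r5 m[φ0→S] = [11023, 8010, 7371]
r5 m[φ0→B] = [1114, 850, 1466]
r5 m[φ0→D] = [7074, 6658, 6382]
r5 m[φ1→B] = [7, 3, 9]
r5 m[φ2→B] = [2, 2, 7]
r5 m[φ3→S] = [2, 4, 8]
r5 m[φ4→D] = [3, 9, 5]
r5 m[S→φ0] = [2, 4, 8]
r5 m[S→φ3] = [11023, 8010, 7371]
r5 m[B→φ0] = [14, 6, 63]
r5 m[B→φ1] = [2228, 1700, 10262]
r5 m[B→φ2] = [7798, 2550, 13194]
r5 m[D→φ0] = [3, 9, 5]
r5 m[D→φ4] = [7074, 6658, 6382]
fixed point reached at round 5
b[D] = ⊗ incoming = [21222, 59922, 31910]

b[D] = [21222, 59922, 31910]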